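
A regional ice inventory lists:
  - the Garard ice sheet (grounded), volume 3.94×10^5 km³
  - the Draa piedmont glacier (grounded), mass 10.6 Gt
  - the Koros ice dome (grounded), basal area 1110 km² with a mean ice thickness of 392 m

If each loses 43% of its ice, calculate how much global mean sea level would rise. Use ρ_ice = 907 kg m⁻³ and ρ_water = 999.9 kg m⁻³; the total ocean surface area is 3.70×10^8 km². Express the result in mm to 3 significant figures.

Garard: 0.43 × 3.94×10^5 km³ × (907/999.9) = 1.537×10^5 km³ of water.
Draa: 0.43 × 10.6 Gt = 4.558×10^12 kg; dividing by ρ_w = 999.9 kg m⁻³ gives 4.558×10^9 m³ of water.
Koros: ice volume = 1110 km² × 392 m = 435.1 km³; 0.43 × 435.1 × (907/999.9) = 169.7 km³ of water.
Total added water ≈ 1.539×10^14 m³ over 3.70×10^14 m² → Δh = 0.416 m = 416 mm.

≈ 416 mm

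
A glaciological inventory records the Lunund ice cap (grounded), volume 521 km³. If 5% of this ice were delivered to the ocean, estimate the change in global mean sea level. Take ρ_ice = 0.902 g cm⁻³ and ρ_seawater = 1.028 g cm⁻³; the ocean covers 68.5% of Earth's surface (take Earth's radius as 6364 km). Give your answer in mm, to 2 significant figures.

≈ 0.066 mm

Lunund: 0.05 × 521 km³ × (902/1028) = 22.86 km³ of water.
Spread over 3.49×10^14 m² of ocean, Δh = 2.286×10^10 / 3.49×10^14 = 6.56×10^-5 m = 0.066 mm.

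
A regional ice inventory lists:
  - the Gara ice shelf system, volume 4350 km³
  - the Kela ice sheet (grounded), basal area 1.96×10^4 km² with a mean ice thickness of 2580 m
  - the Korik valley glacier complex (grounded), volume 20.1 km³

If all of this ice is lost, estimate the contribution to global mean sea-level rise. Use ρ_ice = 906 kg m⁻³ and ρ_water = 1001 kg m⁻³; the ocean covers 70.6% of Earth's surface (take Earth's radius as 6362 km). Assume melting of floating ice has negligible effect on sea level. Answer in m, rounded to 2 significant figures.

The Gara ice shelf system is floating and already displaces its own weight of water, so its melt adds essentially nothing to sea level.
Kela: ice volume = 1.96×10^4 km² × 2580 m = 5.057×10^4 km³; 5.057×10^4 × (906/1001) = 4.577×10^4 km³ of water.
Korik: 20.1 km³ × (906/1001) = 18.19 km³ of water.
Total added water ≈ 4.579×10^13 m³ over 3.59×10^14 m² → Δh = 0.128 m.

≈ 0.13 m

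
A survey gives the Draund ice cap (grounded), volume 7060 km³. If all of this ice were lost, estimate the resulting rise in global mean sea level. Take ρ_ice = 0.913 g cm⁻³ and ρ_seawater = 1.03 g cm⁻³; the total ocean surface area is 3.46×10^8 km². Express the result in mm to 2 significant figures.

≈ 18 mm

Draund: 7060 km³ × (913/1030) = 6258 km³ of water.
Spread over 3.46×10^14 m² of ocean, Δh = 6.258×10^12 / 3.46×10^14 = 0.0181 m = 18 mm.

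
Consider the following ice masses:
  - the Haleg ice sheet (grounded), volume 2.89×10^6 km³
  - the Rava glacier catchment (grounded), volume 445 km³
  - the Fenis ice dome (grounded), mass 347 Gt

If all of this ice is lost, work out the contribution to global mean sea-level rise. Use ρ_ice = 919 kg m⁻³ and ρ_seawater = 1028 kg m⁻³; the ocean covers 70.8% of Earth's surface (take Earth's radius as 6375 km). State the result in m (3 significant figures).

≈ 7.15 m

Haleg: 2.89×10^6 km³ × (919/1028) = 2.584×10^6 km³ of water.
Rava: 445 km³ × (919/1028) = 397.8 km³ of water.
Fenis: 347 Gt = 3.470×10^14 kg; dividing by ρ_w = 1028 kg m⁻³ gives 3.375×10^11 m³ of water.
Total added water ≈ 2.584×10^15 m³ over 3.62×10^14 m² → Δh = 7.15 m.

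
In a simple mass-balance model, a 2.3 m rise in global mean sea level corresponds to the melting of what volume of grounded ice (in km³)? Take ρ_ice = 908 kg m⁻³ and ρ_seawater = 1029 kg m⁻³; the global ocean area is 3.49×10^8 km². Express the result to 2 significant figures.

Required water volume = Δh × A = 2.3 m × 3.49×10^14 m² = 8.027×10^14 m³ = 8.027×10^5 km³.
Ice volume = water volume × ρ_w/ρ_ice = 8.027×10^5 × 1029/908 = 9.1×10^5 km³.

≈ 9.1×10^5 km³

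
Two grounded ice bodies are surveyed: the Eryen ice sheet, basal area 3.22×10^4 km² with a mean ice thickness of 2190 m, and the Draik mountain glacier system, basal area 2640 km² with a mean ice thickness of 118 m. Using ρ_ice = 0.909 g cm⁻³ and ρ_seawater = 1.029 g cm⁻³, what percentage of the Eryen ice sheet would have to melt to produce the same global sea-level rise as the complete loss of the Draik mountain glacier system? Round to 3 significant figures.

≈ 0.442 %

Equal sea-level rise means equal mass of meltwater, i.e. equal mass of ice lost.
Ice mass of Draik: 2.832×10^14 kg; ice mass of Eryen: 6.410×10^16 kg.
Fraction required = 2.832×10^14 / 6.410×10^16 = 4.42×10^-3 → 0.442 %.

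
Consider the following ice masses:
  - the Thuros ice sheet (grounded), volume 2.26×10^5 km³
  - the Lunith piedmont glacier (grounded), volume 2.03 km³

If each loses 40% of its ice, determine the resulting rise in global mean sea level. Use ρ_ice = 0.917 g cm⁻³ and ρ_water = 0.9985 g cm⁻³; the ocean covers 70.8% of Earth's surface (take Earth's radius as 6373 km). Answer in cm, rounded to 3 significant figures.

≈ 23.0 cm

Thuros: 0.4 × 2.26×10^5 km³ × (917/998.5) = 8.302×10^4 km³ of water.
Lunith: 0.4 × 2.03 km³ × (917/998.5) = 0.7457 km³ of water.
Total added water ≈ 8.302×10^13 m³ over 3.61×10^14 m² → Δh = 0.230 m = 23.0 cm.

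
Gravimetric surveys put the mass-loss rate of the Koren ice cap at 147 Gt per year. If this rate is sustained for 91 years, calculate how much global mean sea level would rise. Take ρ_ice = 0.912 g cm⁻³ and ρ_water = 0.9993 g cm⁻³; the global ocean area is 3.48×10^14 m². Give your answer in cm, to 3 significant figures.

≈ 3.85 cm

Total mass lost = 147 Gt/yr × 91 yr = 1.338×10^4 Gt = 1.338×10^16 kg.
ρ_w = 0.9993 g cm⁻³ = 999.3 kg m⁻³, so water volume = 1.338×10^16 / 999.3 = 1.339×10^13 m³.
Δh = 1.339×10^13 / 3.48×10^14 = 0.0385 m = 3.85 cm.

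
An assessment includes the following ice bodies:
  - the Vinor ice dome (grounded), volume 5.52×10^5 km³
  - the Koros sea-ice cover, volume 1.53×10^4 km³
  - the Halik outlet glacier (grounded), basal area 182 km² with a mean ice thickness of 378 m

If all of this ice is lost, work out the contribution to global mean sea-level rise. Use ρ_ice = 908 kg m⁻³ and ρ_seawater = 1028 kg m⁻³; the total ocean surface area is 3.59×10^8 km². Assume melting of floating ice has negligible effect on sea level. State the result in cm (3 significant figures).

≈ 136 cm

Vinor: 5.52×10^5 km³ × (908/1028) = 4.876×10^5 km³ of water.
The Koros sea-ice cover is floating and already displaces its own weight of water, so its melt adds essentially nothing to sea level.
Halik: ice volume = 182 km² × 378 m = 68.80 km³; 68.80 × (908/1028) = 60.77 km³ of water.
Total added water ≈ 4.876×10^14 m³ over 3.59×10^14 m² → Δh = 1.36 m = 136 cm.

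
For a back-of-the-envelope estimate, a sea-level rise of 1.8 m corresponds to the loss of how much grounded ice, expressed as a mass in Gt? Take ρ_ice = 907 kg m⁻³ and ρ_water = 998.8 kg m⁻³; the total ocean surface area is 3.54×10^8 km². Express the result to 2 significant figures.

≈ 6.4×10^5 Gt

Required water volume = Δh × A = 1.8 m × 3.54×10^14 m² = 6.372×10^14 m³.
ρ_w = 998.8 kg m⁻³, so the mass of water = 6.372×10^14 m³ × 998.8 kg m⁻³ = 6.364×10^17 kg = 6.4×10^5 Gt (and the same mass of ice, by conservation).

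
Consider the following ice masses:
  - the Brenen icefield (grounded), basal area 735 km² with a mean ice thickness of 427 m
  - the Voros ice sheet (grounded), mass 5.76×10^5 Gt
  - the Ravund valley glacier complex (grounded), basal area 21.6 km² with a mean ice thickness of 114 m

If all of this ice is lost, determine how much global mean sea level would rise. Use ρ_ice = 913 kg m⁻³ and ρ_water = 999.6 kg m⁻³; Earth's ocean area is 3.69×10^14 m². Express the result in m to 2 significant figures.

Brenen: ice volume = 735 km² × 427 m = 313.8 km³; 313.8 × (913/999.6) = 286.7 km³ of water.
Voros: 5.76×10^5 Gt = 5.760×10^17 kg; dividing by ρ_w = 999.6 kg m⁻³ gives 5.762×10^14 m³ of water.
Ravund: ice volume = 21.6 km² × 114 m = 2.462 km³; 2.462 × (913/999.6) = 2.249 km³ of water.
Total added water ≈ 5.765×10^14 m³ over 3.69×10^14 m² → Δh = 1.56 m.

≈ 1.6 m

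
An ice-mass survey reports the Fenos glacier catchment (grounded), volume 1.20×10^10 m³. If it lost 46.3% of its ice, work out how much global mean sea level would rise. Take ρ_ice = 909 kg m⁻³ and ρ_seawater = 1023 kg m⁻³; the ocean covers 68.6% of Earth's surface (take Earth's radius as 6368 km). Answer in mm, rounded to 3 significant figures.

Fenos: 0.463 × 1.20×10^10 m³ × (909/1023) = 4.937×10^9 m³ of water.
Spread over 3.50×10^14 m² of ocean, Δh = 4.937×10^9 / 3.50×10^14 = 1.41×10^-5 m = 0.0141 mm.

≈ 0.0141 mm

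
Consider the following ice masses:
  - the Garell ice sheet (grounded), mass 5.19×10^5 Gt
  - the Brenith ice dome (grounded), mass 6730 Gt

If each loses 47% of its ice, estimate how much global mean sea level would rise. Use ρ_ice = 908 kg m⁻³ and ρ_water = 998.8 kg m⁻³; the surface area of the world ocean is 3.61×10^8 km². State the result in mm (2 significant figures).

≈ 690 mm

Garell: 0.47 × 5.19×10^5 Gt = 2.439×10^17 kg; dividing by ρ_w = 998.8 kg m⁻³ gives 2.442×10^14 m³ of water.
Brenith: 0.47 × 6730 Gt = 3.163×10^15 kg; dividing by ρ_w = 998.8 kg m⁻³ gives 3.167×10^12 m³ of water.
Total added water ≈ 2.474×10^14 m³ over 3.61×10^14 m² → Δh = 0.685 m = 690 mm.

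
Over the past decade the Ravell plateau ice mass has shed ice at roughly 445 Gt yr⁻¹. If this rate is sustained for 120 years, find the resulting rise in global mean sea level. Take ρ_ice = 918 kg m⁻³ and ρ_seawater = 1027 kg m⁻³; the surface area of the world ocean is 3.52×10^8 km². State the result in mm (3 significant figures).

≈ 148 mm

Total mass lost = 445 Gt/yr × 120 yr = 5.340×10^4 Gt = 5.340×10^16 kg.
ρ_w = 1027 kg m⁻³, so water volume = 5.340×10^16 / 1027 = 5.200×10^13 m³.
Δh = 5.200×10^13 / 3.52×10^14 = 0.148 m = 148 mm.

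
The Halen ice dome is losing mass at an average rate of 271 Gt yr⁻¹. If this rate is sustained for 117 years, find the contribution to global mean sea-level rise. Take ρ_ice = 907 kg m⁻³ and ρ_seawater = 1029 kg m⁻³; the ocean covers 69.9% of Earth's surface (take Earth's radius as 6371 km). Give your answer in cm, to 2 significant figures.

≈ 8.6 cm

Total mass lost = 271 Gt/yr × 117 yr = 3.171×10^4 Gt = 3.171×10^16 kg.
ρ_w = 1029 kg m⁻³, so water volume = 3.171×10^16 / 1029 = 3.081×10^13 m³.
Δh = 3.081×10^13 / 3.57×10^14 = 0.0864 m = 8.6 cm.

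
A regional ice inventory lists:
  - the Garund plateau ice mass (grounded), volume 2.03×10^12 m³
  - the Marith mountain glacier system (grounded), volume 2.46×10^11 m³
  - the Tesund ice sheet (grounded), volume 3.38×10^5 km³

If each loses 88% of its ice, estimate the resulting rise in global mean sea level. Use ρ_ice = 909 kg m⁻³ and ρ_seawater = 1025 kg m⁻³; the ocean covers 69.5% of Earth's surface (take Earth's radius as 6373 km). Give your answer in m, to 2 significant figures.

≈ 0.75 m

Garund: 0.88 × 2.03×10^12 m³ × (909/1025) = 1.584×10^12 m³ of water.
Marith: 0.88 × 2.46×10^11 m³ × (909/1025) = 1.920×10^11 m³ of water.
Tesund: 0.88 × 3.38×10^5 km³ × (909/1025) = 2.638×10^5 km³ of water.
Total added water ≈ 2.656×10^14 m³ over 3.55×10^14 m² → Δh = 0.749 m.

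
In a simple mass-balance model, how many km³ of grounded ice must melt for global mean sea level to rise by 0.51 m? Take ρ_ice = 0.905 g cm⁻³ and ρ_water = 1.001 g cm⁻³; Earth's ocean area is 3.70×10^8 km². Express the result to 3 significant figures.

Required water volume = Δh × A = 0.51 m × 3.70×10^14 m² = 1.887×10^14 m³ = 1.887×10^5 km³.
Ice volume = water volume × ρ_w/ρ_ice = 1.887×10^5 × 1001/905 = 2.09×10^5 km³.

≈ 2.09×10^5 km³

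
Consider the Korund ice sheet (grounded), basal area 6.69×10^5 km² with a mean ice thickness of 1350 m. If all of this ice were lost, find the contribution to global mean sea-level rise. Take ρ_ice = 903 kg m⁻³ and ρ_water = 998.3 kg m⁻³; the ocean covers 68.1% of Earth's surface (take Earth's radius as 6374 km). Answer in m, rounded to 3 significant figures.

≈ 2.35 m

Korund: ice volume = 6.69×10^5 km² × 1350 m = 9.032×10^5 km³; 9.032×10^5 × (903/998.3) = 8.169×10^5 km³ of water.
Spread over 3.48×10^14 m² of ocean, Δh = 8.169×10^14 / 3.48×10^14 = 2.35 m.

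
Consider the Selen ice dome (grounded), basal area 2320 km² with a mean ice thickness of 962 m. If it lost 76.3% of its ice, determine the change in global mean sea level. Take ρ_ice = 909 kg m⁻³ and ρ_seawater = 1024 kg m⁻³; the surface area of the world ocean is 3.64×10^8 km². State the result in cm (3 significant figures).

Selen: ice volume = 2320 km² × 962 m = 2232 km³; 0.763 × 2232 × (909/1024) = 1512 km³ of water.
Spread over 3.64×10^14 m² of ocean, Δh = 1.512×10^12 / 3.64×10^14 = 4.15×10^-3 m = 0.415 cm.

≈ 0.415 cm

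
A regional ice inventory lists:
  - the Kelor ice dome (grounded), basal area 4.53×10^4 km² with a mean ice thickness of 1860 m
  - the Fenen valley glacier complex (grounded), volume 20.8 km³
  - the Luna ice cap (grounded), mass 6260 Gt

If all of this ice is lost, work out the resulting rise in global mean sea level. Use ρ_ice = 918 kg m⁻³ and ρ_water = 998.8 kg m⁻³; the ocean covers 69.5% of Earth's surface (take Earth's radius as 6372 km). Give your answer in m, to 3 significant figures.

Kelor: ice volume = 4.53×10^4 km² × 1860 m = 8.426×10^4 km³; 8.426×10^4 × (918/998.8) = 7.744×10^4 km³ of water.
Fenen: 20.8 km³ × (918/998.8) = 19.12 km³ of water.
Luna: 6260 Gt = 6.260×10^15 kg; dividing by ρ_w = 998.8 kg m⁻³ gives 6.268×10^12 m³ of water.
Total added water ≈ 8.373×10^13 m³ over 3.55×10^14 m² → Δh = 0.236 m.

≈ 0.236 m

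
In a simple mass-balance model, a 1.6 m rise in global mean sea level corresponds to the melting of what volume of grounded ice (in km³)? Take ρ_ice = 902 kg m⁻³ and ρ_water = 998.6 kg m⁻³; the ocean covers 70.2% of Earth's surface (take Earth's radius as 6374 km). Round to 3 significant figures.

Required water volume = Δh × A = 1.6 m × 3.58×10^14 m² = 5.734×10^14 m³ = 5.734×10^5 km³.
Ice volume = water volume × ρ_w/ρ_ice = 5.734×10^5 × 998.6/902 = 6.35×10^5 km³.

≈ 6.35×10^5 km³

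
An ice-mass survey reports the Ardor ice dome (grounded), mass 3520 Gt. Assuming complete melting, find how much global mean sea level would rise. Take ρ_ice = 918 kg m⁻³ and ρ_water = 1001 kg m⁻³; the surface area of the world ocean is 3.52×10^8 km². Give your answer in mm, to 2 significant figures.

≈ 10 mm

Ardor: 3520 Gt = 3.520×10^15 kg; dividing by ρ_w = 1001 kg m⁻³ gives 3.516×10^12 m³ of water.
Spread over 3.52×10^14 m² of ocean, Δh = 3.516×10^12 / 3.52×10^14 = 9.99×10^-3 m = 10 mm.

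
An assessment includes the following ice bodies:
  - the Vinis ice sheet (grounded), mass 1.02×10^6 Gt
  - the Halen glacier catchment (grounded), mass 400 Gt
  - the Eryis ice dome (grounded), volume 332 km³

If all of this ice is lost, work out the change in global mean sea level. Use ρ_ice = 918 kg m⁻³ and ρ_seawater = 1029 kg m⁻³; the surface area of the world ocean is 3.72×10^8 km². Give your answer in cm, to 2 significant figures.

≈ 270 cm

Vinis: 1.02×10^6 Gt = 1.020×10^18 kg; dividing by ρ_w = 1029 kg m⁻³ gives 9.913×10^14 m³ of water.
Halen: 400 Gt = 4.000×10^14 kg; dividing by ρ_w = 1029 kg m⁻³ gives 3.887×10^11 m³ of water.
Eryis: 332 km³ × (918/1029) = 296.2 km³ of water.
Total added water ≈ 9.919×10^14 m³ over 3.72×10^14 m² → Δh = 2.67 m = 270 cm.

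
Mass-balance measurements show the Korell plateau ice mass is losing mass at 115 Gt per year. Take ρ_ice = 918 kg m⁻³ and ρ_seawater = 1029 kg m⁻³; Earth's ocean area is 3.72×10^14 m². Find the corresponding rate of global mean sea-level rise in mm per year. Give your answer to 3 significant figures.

ρ_w = 1029 kg m⁻³. Annual water volume added = 115 Gt / ρ_w = 1.150×10^14 kg / 1029 kg m⁻³ = 1.118×10^11 m³.
Δh per year = 1.118×10^11 / 3.72×10^14 = 3.00×10^-4 m = 0.300 mm.

≈ 0.300 mm/yr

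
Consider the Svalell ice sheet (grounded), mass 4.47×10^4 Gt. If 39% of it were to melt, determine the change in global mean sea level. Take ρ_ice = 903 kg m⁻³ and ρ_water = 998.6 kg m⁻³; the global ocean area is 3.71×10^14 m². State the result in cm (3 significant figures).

≈ 4.71 cm

Svalell: 0.39 × 4.47×10^4 Gt = 1.743×10^16 kg; dividing by ρ_w = 998.6 kg m⁻³ gives 1.746×10^13 m³ of water.
Spread over 3.71×10^14 m² of ocean, Δh = 1.746×10^13 / 3.71×10^14 = 0.0471 m = 4.71 cm.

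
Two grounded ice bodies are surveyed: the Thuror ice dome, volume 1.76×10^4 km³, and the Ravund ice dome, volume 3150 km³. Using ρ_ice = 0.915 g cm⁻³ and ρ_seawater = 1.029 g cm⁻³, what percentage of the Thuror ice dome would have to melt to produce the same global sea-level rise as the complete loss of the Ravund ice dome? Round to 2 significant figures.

Equal sea-level rise means equal mass of meltwater, i.e. equal mass of ice lost.
Ice mass of Ravund: 2.882×10^15 kg; ice mass of Thuror: 1.610×10^16 kg.
Fraction required = 2.882×10^15 / 1.610×10^16 = 0.179 → 18 %.

≈ 18 %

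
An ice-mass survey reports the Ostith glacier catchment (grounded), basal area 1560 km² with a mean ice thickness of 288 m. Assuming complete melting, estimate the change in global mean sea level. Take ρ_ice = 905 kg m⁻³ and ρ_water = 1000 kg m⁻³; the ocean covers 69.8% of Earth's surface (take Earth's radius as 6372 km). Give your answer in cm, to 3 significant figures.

Ostith: ice volume = 1560 km² × 288 m = 449.3 km³; 449.3 × (905/1000) = 406.6 km³ of water.
Spread over 3.56×10^14 m² of ocean, Δh = 4.066×10^11 / 3.56×10^14 = 1.14×10^-3 m = 0.114 cm.

≈ 0.114 cm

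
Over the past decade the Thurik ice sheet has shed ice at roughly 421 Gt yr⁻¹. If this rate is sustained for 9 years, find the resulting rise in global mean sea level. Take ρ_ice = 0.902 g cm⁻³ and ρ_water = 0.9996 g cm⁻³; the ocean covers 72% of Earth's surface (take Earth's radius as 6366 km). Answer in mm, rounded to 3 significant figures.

≈ 10.3 mm

Total mass lost = 421 Gt/yr × 9 yr = 3789 Gt = 3.789×10^15 kg.
ρ_w = 0.9996 g cm⁻³ = 999.6 kg m⁻³, so water volume = 3.789×10^15 / 999.6 = 3.791×10^12 m³.
Δh = 3.791×10^12 / 3.67×10^14 = 0.0103 m = 10.3 mm.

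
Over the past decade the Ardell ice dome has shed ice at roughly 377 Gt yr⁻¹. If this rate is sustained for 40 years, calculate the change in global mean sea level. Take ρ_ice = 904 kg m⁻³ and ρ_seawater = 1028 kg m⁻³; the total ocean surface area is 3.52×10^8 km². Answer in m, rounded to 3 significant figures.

≈ 0.0417 m

Total mass lost = 377 Gt/yr × 40 yr = 1.508×10^4 Gt = 1.508×10^16 kg.
ρ_w = 1028 kg m⁻³, so water volume = 1.508×10^16 / 1028 = 1.467×10^13 m³.
Δh = 1.467×10^13 / 3.52×10^14 = 0.0417 m.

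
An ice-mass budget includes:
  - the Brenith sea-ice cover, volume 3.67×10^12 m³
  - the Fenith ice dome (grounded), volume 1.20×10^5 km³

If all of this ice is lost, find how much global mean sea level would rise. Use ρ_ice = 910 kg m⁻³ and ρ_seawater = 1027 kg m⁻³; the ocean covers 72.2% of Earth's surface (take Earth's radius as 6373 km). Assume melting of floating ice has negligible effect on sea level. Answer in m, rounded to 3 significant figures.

The Brenith sea-ice cover is floating and already displaces its own weight of water, so its melt adds essentially nothing to sea level.
Fenith: 1.20×10^5 km³ × (910/1027) = 1.063×10^5 km³ of water.
Total added water ≈ 1.063×10^14 m³ over 3.68×10^14 m² → Δh = 0.289 m.

≈ 0.289 m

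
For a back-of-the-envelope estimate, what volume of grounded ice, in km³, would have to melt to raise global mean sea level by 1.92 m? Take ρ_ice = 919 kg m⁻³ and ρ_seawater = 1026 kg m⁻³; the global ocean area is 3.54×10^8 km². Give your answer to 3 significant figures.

≈ 7.59×10^5 km³

Required water volume = Δh × A = 1.92 m × 3.54×10^14 m² = 6.797×10^14 m³ = 6.797×10^5 km³.
Ice volume = water volume × ρ_w/ρ_ice = 6.797×10^5 × 1026/919 = 7.59×10^5 km³.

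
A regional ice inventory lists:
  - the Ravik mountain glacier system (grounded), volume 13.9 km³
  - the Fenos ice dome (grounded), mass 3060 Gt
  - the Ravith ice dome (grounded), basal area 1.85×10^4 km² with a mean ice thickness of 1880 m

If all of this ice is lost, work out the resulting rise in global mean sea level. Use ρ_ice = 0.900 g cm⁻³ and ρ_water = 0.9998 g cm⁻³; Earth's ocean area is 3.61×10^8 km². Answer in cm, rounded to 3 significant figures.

Ravik: 13.9 km³ × (900/999.8) = 12.51 km³ of water.
Fenos: 3060 Gt = 3.060×10^15 kg; dividing by ρ_w = 0.9998 g cm⁻³ = 999.8 kg m⁻³ gives 3.061×10^12 m³ of water.
Ravith: ice volume = 1.85×10^4 km² × 1880 m = 3.478×10^4 km³; 3.478×10^4 × (900/999.8) = 3.131×10^4 km³ of water.
Total added water ≈ 3.438×10^13 m³ over 3.61×10^14 m² → Δh = 0.0952 m = 9.52 cm.

≈ 9.52 cm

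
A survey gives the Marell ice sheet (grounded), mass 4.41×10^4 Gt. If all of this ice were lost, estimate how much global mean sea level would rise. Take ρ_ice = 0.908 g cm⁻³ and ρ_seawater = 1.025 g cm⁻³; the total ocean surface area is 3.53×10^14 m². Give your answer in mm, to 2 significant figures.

≈ 120 mm

Marell: 4.41×10^4 Gt = 4.410×10^16 kg; dividing by ρ_w = 1.025 g cm⁻³ = 1025 kg m⁻³ gives 4.302×10^13 m³ of water.
Spread over 3.53×10^14 m² of ocean, Δh = 4.302×10^13 / 3.53×10^14 = 0.122 m = 120 mm.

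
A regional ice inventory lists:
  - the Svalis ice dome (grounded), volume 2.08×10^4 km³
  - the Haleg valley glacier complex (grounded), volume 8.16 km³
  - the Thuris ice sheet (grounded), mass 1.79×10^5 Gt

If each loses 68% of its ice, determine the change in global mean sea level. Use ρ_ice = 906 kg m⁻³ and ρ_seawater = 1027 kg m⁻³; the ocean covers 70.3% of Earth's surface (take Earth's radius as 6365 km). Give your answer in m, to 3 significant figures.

Svalis: 0.68 × 2.08×10^4 km³ × (906/1027) = 1.248×10^4 km³ of water.
Haleg: 0.68 × 8.16 km³ × (906/1027) = 4.895 km³ of water.
Thuris: 0.68 × 1.79×10^5 Gt = 1.217×10^17 kg; dividing by ρ_w = 1027 kg m⁻³ gives 1.185×10^14 m³ of water.
Total added water ≈ 1.310×10^14 m³ over 3.58×10^14 m² → Δh = 0.366 m.

≈ 0.366 m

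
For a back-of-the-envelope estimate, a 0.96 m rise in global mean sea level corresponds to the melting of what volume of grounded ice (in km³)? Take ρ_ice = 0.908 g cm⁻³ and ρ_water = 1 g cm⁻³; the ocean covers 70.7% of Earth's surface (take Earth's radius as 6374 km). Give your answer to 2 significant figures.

Required water volume = Δh × A = 0.96 m × 3.61×10^14 m² = 3.465×10^14 m³ = 3.465×10^5 km³.
Ice volume = water volume × ρ_w/ρ_ice = 3.465×10^5 × 1000/908 = 3.8×10^5 km³.

≈ 3.8×10^5 km³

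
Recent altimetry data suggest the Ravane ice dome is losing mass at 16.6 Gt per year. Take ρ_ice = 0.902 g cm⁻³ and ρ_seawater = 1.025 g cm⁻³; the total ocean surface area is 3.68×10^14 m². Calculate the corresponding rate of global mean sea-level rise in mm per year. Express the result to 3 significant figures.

≈ 0.0440 mm/yr

ρ_w = 1.025 g cm⁻³ = 1025 kg m⁻³. Annual water volume added = 16.6 Gt / ρ_w = 1.660×10^13 kg / 1025 kg m⁻³ = 1.620×10^10 m³.
Δh per year = 1.620×10^10 / 3.68×10^14 = 4.40×10^-5 m = 0.0440 mm.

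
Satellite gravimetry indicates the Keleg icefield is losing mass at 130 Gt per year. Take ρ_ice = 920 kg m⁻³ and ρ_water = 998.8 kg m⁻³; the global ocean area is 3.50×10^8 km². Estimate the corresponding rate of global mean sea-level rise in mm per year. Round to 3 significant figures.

≈ 0.372 mm/yr

ρ_w = 998.8 kg m⁻³. Annual water volume added = 130 Gt / ρ_w = 1.300×10^14 kg / 998.8 kg m⁻³ = 1.302×10^11 m³.
Δh per year = 1.302×10^11 / 3.50×10^14 = 3.72×10^-4 m = 0.372 mm.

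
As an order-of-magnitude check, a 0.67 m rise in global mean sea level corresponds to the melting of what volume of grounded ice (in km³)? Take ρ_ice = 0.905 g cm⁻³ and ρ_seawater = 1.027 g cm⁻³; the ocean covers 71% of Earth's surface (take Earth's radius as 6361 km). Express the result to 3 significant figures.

≈ 2.74×10^5 km³

Required water volume = Δh × A = 0.67 m × 3.61×10^14 m² = 2.419×10^14 m³ = 2.419×10^5 km³.
Ice volume = water volume × ρ_w/ρ_ice = 2.419×10^5 × 1027/905 = 2.74×10^5 km³.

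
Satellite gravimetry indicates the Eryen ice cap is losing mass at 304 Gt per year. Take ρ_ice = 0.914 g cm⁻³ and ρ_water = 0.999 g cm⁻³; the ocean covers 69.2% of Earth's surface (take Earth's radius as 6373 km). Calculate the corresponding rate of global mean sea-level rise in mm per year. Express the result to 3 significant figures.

ρ_w = 0.999 g cm⁻³ = 999 kg m⁻³. Annual water volume added = 304 Gt / ρ_w = 3.040×10^14 kg / 999 kg m⁻³ = 3.043×10^11 m³.
Δh per year = 3.043×10^11 / 3.53×10^14 = 8.62×10^-4 m = 0.862 mm.

≈ 0.862 mm/yr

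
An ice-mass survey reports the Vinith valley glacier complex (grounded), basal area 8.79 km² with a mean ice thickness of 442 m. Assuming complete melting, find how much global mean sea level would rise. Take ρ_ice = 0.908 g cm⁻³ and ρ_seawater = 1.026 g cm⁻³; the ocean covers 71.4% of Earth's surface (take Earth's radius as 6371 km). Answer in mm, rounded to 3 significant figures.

≈ 9.44×10^-3 mm

Vinith: ice volume = 8.79 km² × 442 m = 3.885 km³; 3.885 × (908/1026) = 3.438 km³ of water.
Spread over 3.64×10^14 m² of ocean, Δh = 3.438×10^9 / 3.64×10^14 = 9.44×10^-6 m = 9.44×10^-3 mm.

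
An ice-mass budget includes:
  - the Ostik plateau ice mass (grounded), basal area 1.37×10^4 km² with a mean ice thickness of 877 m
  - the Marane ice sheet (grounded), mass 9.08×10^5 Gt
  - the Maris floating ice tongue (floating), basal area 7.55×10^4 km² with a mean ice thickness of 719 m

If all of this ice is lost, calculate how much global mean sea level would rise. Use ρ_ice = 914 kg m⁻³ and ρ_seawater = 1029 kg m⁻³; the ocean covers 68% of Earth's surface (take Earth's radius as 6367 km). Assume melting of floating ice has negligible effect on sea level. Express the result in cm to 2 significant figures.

≈ 260 cm

Ostik: ice volume = 1.37×10^4 km² × 877 m = 1.201×10^4 km³; 1.201×10^4 × (914/1029) = 1.067×10^4 km³ of water.
Marane: 9.08×10^5 Gt = 9.080×10^17 kg; dividing by ρ_w = 1029 kg m⁻³ gives 8.824×10^14 m³ of water.
The Maris floating ice tongue is floating and already displaces its own weight of water, so its melt adds essentially nothing to sea level.
Total added water ≈ 8.931×10^14 m³ over 3.46×10^14 m² → Δh = 2.58 m = 260 cm.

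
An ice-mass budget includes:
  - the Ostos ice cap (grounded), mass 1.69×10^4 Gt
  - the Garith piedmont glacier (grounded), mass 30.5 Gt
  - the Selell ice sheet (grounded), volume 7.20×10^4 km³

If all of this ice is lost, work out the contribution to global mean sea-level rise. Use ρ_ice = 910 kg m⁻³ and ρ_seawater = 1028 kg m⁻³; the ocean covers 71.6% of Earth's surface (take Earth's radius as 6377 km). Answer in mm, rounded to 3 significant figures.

≈ 219 mm

Ostos: 1.69×10^4 Gt = 1.690×10^16 kg; dividing by ρ_w = 1028 kg m⁻³ gives 1.644×10^13 m³ of water.
Garith: 30.5 Gt = 3.050×10^13 kg; dividing by ρ_w = 1028 kg m⁻³ gives 2.967×10^10 m³ of water.
Selell: 7.20×10^4 km³ × (910/1028) = 6.374×10^4 km³ of water.
Total added water ≈ 8.020×10^13 m³ over 3.66×10^14 m² → Δh = 0.219 m = 219 mm.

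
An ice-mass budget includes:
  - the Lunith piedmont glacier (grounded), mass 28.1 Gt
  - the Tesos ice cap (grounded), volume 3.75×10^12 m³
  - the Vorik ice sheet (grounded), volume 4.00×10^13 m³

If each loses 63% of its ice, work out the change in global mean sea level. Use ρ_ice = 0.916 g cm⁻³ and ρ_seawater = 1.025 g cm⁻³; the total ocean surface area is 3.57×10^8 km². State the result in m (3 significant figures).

Lunith: 0.63 × 28.1 Gt = 1.770×10^13 kg; dividing by ρ_w = 1.025 g cm⁻³ = 1025 kg m⁻³ gives 1.727×10^10 m³ of water.
Tesos: 0.63 × 3.75×10^12 m³ × (916/1025) = 2.111×10^12 m³ of water.
Vorik: 0.63 × 4.00×10^13 m³ × (916/1025) = 2.252×10^13 m³ of water.
Total added water ≈ 2.465×10^13 m³ over 3.57×10^14 m² → Δh = 0.0690 m.

≈ 0.0690 m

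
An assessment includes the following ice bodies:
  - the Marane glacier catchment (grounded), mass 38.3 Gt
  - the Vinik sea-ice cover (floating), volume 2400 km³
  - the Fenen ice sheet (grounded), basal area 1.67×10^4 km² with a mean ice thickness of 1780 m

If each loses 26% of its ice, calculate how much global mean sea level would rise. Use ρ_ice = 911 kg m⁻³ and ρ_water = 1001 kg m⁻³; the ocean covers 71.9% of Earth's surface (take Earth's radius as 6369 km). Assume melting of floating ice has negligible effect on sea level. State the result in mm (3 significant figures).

Marane: 0.26 × 38.3 Gt = 9.958×10^12 kg; dividing by ρ_w = 1001 kg m⁻³ gives 9.948×10^9 m³ of water.
The Vinik sea-ice cover is floating and already displaces its own weight of water, so its melt adds essentially nothing to sea level.
Fenen: ice volume = 1.67×10^4 km² × 1780 m = 2.973×10^4 km³; 0.26 × 2.973×10^4 × (911/1001) = 7034 km³ of water.
Total added water ≈ 7.044×10^12 m³ over 3.67×10^14 m² → Δh = 0.0192 m = 19.2 mm.

≈ 19.2 mm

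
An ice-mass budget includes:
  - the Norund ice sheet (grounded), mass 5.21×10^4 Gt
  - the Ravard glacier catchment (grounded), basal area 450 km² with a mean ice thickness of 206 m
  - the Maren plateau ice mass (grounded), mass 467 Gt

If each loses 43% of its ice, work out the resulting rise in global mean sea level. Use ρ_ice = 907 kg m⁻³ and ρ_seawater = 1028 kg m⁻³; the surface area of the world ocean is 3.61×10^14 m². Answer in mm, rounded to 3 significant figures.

Norund: 0.43 × 5.21×10^4 Gt = 2.240×10^16 kg; dividing by ρ_w = 1028 kg m⁻³ gives 2.179×10^13 m³ of water.
Ravard: ice volume = 450 km² × 206 m = 92.70 km³; 0.43 × 92.70 × (907/1028) = 35.17 km³ of water.
Maren: 0.43 × 467 Gt = 2.008×10^14 kg; dividing by ρ_w = 1028 kg m⁻³ gives 1.953×10^11 m³ of water.
Total added water ≈ 2.202×10^13 m³ over 3.61×10^14 m² → Δh = 0.0610 m = 61.0 mm.

≈ 61.0 mm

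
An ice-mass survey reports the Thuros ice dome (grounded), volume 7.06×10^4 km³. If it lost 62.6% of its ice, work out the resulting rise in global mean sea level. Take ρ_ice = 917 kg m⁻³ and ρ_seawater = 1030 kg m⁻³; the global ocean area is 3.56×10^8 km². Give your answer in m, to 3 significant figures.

Thuros: 0.626 × 7.06×10^4 km³ × (917/1030) = 3.935×10^4 km³ of water.
Spread over 3.56×10^14 m² of ocean, Δh = 3.935×10^13 / 3.56×10^14 = 0.111 m.

≈ 0.111 m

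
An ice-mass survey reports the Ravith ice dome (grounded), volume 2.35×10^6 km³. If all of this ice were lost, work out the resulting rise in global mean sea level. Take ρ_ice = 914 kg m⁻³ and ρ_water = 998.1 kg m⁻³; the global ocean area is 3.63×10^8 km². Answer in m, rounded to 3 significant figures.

≈ 5.93 m

Ravith: 2.35×10^6 km³ × (914/998.1) = 2.152×10^6 km³ of water.
Spread over 3.63×10^14 m² of ocean, Δh = 2.152×10^15 / 3.63×10^14 = 5.93 m.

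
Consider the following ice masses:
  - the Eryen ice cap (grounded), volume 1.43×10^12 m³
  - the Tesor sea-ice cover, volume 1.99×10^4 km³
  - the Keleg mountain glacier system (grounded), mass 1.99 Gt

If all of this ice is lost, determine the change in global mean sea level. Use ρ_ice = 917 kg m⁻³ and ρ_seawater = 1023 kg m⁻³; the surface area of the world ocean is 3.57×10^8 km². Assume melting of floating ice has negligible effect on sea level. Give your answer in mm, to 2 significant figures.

Eryen: 1.43×10^12 m³ × (917/1023) = 1.282×10^12 m³ of water.
The Tesor sea-ice cover is floating and already displaces its own weight of water, so its melt adds essentially nothing to sea level.
Keleg: 1.99 Gt = 1.990×10^12 kg; dividing by ρ_w = 1023 kg m⁻³ gives 1.945×10^9 m³ of water.
Total added water ≈ 1.284×10^12 m³ over 3.57×10^14 m² → Δh = 3.60×10^-3 m = 3.6 mm.

≈ 3.6 mm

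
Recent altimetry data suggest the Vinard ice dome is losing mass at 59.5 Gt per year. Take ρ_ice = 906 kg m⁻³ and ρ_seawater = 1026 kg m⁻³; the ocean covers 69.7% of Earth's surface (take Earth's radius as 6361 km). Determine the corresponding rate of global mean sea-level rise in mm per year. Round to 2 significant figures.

ρ_w = 1026 kg m⁻³. Annual water volume added = 59.5 Gt / ρ_w = 5.950×10^13 kg / 1026 kg m⁻³ = 5.799×10^10 m³.
Δh per year = 5.799×10^10 / 3.54×10^14 = 1.64×10^-4 m = 0.16 mm.

≈ 0.16 mm/yr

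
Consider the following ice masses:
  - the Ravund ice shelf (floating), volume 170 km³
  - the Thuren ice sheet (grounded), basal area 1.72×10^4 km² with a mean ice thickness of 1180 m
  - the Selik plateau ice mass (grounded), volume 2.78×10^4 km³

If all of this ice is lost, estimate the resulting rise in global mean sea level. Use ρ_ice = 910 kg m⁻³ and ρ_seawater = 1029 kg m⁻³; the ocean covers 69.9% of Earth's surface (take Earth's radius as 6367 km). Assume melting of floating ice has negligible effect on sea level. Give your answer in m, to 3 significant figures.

The Ravund ice shelf is floating and already displaces its own weight of water, so its melt adds essentially nothing to sea level.
Thuren: ice volume = 1.72×10^4 km² × 1180 m = 2.030×10^4 km³; 2.030×10^4 × (910/1029) = 1.795×10^4 km³ of water.
Selik: 2.78×10^4 km³ × (910/1029) = 2.459×10^4 km³ of water.
Total added water ≈ 4.253×10^13 m³ over 3.56×10^14 m² → Δh = 0.119 m.

≈ 0.119 m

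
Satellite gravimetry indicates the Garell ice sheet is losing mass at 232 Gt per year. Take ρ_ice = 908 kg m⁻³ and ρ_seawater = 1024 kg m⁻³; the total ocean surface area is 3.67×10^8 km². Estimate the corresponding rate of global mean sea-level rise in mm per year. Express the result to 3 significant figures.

ρ_w = 1024 kg m⁻³. Annual water volume added = 232 Gt / ρ_w = 2.320×10^14 kg / 1024 kg m⁻³ = 2.266×10^11 m³.
Δh per year = 2.266×10^11 / 3.67×10^14 = 6.17×10^-4 m = 0.617 mm.

≈ 0.617 mm/yr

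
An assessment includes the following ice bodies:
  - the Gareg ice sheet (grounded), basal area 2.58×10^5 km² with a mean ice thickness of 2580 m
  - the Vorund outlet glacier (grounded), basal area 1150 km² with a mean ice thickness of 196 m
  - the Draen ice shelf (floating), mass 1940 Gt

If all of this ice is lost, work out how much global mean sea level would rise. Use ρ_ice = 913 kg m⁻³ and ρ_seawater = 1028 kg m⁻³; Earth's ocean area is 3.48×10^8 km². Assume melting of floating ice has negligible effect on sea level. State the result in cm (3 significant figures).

≈ 170 cm

Gareg: ice volume = 2.58×10^5 km² × 2580 m = 6.656×10^5 km³; 6.656×10^5 × (913/1028) = 5.912×10^5 km³ of water.
Vorund: ice volume = 1150 km² × 196 m = 225.4 km³; 225.4 × (913/1028) = 200.2 km³ of water.
The Draen ice shelf is floating and already displaces its own weight of water, so its melt adds essentially nothing to sea level.
Total added water ≈ 5.914×10^14 m³ over 3.48×10^14 m² → Δh = 1.70 m = 170 cm.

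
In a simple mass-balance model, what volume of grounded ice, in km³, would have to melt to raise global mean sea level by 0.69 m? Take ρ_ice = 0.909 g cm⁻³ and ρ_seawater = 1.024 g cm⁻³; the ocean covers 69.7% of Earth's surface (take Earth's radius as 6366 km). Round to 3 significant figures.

≈ 2.76×10^5 km³

Required water volume = Δh × A = 0.69 m × 3.55×10^14 m² = 2.449×10^14 m³ = 2.449×10^5 km³.
Ice volume = water volume × ρ_w/ρ_ice = 2.449×10^5 × 1024/909 = 2.76×10^5 km³.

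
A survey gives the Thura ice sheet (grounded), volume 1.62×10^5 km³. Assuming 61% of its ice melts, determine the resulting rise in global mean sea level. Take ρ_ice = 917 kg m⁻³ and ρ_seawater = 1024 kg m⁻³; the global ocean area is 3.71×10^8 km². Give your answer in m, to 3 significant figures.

≈ 0.239 m

Thura: 0.61 × 1.62×10^5 km³ × (917/1024) = 8.849×10^4 km³ of water.
Spread over 3.71×10^14 m² of ocean, Δh = 8.849×10^13 / 3.71×10^14 = 0.239 m.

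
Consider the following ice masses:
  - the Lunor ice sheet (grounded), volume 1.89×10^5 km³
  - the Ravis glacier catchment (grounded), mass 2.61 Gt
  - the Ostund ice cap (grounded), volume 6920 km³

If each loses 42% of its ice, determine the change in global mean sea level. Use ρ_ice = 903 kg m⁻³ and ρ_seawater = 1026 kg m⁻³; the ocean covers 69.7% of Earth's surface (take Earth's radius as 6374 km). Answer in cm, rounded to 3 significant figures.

Lunor: 0.42 × 1.89×10^5 km³ × (903/1026) = 6.986×10^4 km³ of water.
Ravis: 0.42 × 2.61 Gt = 1.096×10^12 kg; dividing by ρ_w = 1026 kg m⁻³ gives 1.068×10^9 m³ of water.
Ostund: 0.42 × 6920 km³ × (903/1026) = 2558 km³ of water.
Total added water ≈ 7.242×10^13 m³ over 3.56×10^14 m² → Δh = 0.204 m = 20.4 cm.

≈ 20.4 cm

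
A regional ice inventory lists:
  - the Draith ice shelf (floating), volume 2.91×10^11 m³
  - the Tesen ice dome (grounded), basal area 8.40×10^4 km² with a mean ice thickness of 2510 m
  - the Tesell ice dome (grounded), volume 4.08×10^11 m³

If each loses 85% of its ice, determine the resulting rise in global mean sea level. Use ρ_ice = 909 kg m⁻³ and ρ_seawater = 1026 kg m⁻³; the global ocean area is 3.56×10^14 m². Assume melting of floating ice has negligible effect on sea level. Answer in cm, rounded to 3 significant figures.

≈ 44.7 cm

The Draith ice shelf is floating and already displaces its own weight of water, so its melt adds essentially nothing to sea level.
Tesen: ice volume = 8.40×10^4 km² × 2510 m = 2.108×10^5 km³; 0.85 × 2.108×10^5 × (909/1026) = 1.588×10^5 km³ of water.
Tesell: 0.85 × 4.08×10^11 m³ × (909/1026) = 3.073×10^11 m³ of water.
Total added water ≈ 1.591×10^14 m³ over 3.56×10^14 m² → Δh = 0.447 m = 44.7 cm.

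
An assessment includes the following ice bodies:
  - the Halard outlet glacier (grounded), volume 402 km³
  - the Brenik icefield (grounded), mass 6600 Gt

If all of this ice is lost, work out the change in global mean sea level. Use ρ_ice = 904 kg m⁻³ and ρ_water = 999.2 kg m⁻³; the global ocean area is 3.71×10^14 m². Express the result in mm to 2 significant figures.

Halard: 402 km³ × (904/999.2) = 363.7 km³ of water.
Brenik: 6600 Gt = 6.600×10^15 kg; dividing by ρ_w = 999.2 kg m⁻³ gives 6.605×10^12 m³ of water.
Total added water ≈ 6.969×10^12 m³ over 3.71×10^14 m² → Δh = 0.0188 m = 19 mm.

≈ 19 mm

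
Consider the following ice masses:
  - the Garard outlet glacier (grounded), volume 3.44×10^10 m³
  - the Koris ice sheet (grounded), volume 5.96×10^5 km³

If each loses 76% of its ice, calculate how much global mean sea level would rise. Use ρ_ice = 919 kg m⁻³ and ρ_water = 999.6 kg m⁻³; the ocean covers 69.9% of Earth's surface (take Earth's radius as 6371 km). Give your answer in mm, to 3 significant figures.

≈ 1170 mm

Garard: 0.76 × 3.44×10^10 m³ × (919/999.6) = 2.404×10^10 m³ of water.
Koris: 0.76 × 5.96×10^5 km³ × (919/999.6) = 4.164×10^5 km³ of water.
Total added water ≈ 4.165×10^14 m³ over 3.57×10^14 m² → Δh = 1.17 m = 1170 mm.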